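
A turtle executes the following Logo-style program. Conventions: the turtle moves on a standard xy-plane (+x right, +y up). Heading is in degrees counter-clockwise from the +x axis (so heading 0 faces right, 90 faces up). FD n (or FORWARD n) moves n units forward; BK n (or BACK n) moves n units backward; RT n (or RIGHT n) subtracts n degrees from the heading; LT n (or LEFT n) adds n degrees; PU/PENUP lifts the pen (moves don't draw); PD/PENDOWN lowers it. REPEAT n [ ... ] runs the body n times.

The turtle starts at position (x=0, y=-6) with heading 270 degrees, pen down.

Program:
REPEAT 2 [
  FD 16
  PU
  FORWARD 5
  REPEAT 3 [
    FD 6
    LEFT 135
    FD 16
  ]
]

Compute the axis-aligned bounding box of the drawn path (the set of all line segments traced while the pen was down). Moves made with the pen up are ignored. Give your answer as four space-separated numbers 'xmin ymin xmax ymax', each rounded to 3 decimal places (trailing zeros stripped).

Answer: 0 -22 0 -6

Derivation:
Executing turtle program step by step:
Start: pos=(0,-6), heading=270, pen down
REPEAT 2 [
  -- iteration 1/2 --
  FD 16: (0,-6) -> (0,-22) [heading=270, draw]
  PU: pen up
  FD 5: (0,-22) -> (0,-27) [heading=270, move]
  REPEAT 3 [
    -- iteration 1/3 --
    FD 6: (0,-27) -> (0,-33) [heading=270, move]
    LT 135: heading 270 -> 45
    FD 16: (0,-33) -> (11.314,-21.686) [heading=45, move]
    -- iteration 2/3 --
    FD 6: (11.314,-21.686) -> (15.556,-17.444) [heading=45, move]
    LT 135: heading 45 -> 180
    FD 16: (15.556,-17.444) -> (-0.444,-17.444) [heading=180, move]
    -- iteration 3/3 --
    FD 6: (-0.444,-17.444) -> (-6.444,-17.444) [heading=180, move]
    LT 135: heading 180 -> 315
    FD 16: (-6.444,-17.444) -> (4.87,-28.757) [heading=315, move]
  ]
  -- iteration 2/2 --
  FD 16: (4.87,-28.757) -> (16.184,-40.071) [heading=315, move]
  PU: pen up
  FD 5: (16.184,-40.071) -> (19.719,-43.607) [heading=315, move]
  REPEAT 3 [
    -- iteration 1/3 --
    FD 6: (19.719,-43.607) -> (23.962,-47.849) [heading=315, move]
    LT 135: heading 315 -> 90
    FD 16: (23.962,-47.849) -> (23.962,-31.849) [heading=90, move]
    -- iteration 2/3 --
    FD 6: (23.962,-31.849) -> (23.962,-25.849) [heading=90, move]
    LT 135: heading 90 -> 225
    FD 16: (23.962,-25.849) -> (12.648,-37.163) [heading=225, move]
    -- iteration 3/3 --
    FD 6: (12.648,-37.163) -> (8.406,-41.406) [heading=225, move]
    LT 135: heading 225 -> 0
    FD 16: (8.406,-41.406) -> (24.406,-41.406) [heading=0, move]
  ]
]
Final: pos=(24.406,-41.406), heading=0, 1 segment(s) drawn

Segment endpoints: x in {0, 0}, y in {-22, -6}
xmin=0, ymin=-22, xmax=0, ymax=-6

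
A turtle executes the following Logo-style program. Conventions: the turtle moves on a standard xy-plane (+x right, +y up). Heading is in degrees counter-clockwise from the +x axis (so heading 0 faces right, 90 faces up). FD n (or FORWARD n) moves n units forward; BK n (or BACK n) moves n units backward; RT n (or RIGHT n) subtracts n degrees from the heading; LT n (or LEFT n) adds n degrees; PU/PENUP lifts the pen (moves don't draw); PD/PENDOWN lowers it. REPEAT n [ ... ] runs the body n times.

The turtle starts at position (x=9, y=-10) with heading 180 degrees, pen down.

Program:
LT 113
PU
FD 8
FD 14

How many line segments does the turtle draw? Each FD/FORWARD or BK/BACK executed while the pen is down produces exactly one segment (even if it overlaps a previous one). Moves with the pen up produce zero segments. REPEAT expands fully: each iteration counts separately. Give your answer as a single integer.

Answer: 0

Derivation:
Executing turtle program step by step:
Start: pos=(9,-10), heading=180, pen down
LT 113: heading 180 -> 293
PU: pen up
FD 8: (9,-10) -> (12.126,-17.364) [heading=293, move]
FD 14: (12.126,-17.364) -> (17.596,-30.251) [heading=293, move]
Final: pos=(17.596,-30.251), heading=293, 0 segment(s) drawn
Segments drawn: 0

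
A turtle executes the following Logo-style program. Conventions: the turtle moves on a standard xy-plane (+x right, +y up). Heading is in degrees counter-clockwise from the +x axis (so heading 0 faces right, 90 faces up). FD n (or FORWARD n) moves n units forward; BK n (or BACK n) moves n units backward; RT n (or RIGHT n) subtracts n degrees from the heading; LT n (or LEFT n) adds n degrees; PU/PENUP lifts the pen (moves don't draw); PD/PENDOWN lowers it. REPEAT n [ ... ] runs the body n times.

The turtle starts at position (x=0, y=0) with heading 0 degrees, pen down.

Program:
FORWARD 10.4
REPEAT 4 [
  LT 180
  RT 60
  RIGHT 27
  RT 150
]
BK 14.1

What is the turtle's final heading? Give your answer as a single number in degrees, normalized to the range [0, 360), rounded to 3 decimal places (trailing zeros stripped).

Executing turtle program step by step:
Start: pos=(0,0), heading=0, pen down
FD 10.4: (0,0) -> (10.4,0) [heading=0, draw]
REPEAT 4 [
  -- iteration 1/4 --
  LT 180: heading 0 -> 180
  RT 60: heading 180 -> 120
  RT 27: heading 120 -> 93
  RT 150: heading 93 -> 303
  -- iteration 2/4 --
  LT 180: heading 303 -> 123
  RT 60: heading 123 -> 63
  RT 27: heading 63 -> 36
  RT 150: heading 36 -> 246
  -- iteration 3/4 --
  LT 180: heading 246 -> 66
  RT 60: heading 66 -> 6
  RT 27: heading 6 -> 339
  RT 150: heading 339 -> 189
  -- iteration 4/4 --
  LT 180: heading 189 -> 9
  RT 60: heading 9 -> 309
  RT 27: heading 309 -> 282
  RT 150: heading 282 -> 132
]
BK 14.1: (10.4,0) -> (19.835,-10.478) [heading=132, draw]
Final: pos=(19.835,-10.478), heading=132, 2 segment(s) drawn

Answer: 132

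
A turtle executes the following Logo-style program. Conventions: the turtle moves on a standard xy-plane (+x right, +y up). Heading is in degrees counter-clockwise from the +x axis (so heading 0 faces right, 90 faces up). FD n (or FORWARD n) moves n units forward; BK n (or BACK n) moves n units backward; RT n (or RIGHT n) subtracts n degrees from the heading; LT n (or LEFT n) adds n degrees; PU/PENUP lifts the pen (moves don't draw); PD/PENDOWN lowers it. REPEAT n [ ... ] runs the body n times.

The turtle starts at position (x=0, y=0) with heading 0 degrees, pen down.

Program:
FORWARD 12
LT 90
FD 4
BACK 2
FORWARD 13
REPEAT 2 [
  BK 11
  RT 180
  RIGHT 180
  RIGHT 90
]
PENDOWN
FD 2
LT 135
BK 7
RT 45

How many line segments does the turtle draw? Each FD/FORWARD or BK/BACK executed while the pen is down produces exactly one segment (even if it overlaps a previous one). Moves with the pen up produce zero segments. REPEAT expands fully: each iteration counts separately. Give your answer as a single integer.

Answer: 8

Derivation:
Executing turtle program step by step:
Start: pos=(0,0), heading=0, pen down
FD 12: (0,0) -> (12,0) [heading=0, draw]
LT 90: heading 0 -> 90
FD 4: (12,0) -> (12,4) [heading=90, draw]
BK 2: (12,4) -> (12,2) [heading=90, draw]
FD 13: (12,2) -> (12,15) [heading=90, draw]
REPEAT 2 [
  -- iteration 1/2 --
  BK 11: (12,15) -> (12,4) [heading=90, draw]
  RT 180: heading 90 -> 270
  RT 180: heading 270 -> 90
  RT 90: heading 90 -> 0
  -- iteration 2/2 --
  BK 11: (12,4) -> (1,4) [heading=0, draw]
  RT 180: heading 0 -> 180
  RT 180: heading 180 -> 0
  RT 90: heading 0 -> 270
]
PD: pen down
FD 2: (1,4) -> (1,2) [heading=270, draw]
LT 135: heading 270 -> 45
BK 7: (1,2) -> (-3.95,-2.95) [heading=45, draw]
RT 45: heading 45 -> 0
Final: pos=(-3.95,-2.95), heading=0, 8 segment(s) drawn
Segments drawn: 8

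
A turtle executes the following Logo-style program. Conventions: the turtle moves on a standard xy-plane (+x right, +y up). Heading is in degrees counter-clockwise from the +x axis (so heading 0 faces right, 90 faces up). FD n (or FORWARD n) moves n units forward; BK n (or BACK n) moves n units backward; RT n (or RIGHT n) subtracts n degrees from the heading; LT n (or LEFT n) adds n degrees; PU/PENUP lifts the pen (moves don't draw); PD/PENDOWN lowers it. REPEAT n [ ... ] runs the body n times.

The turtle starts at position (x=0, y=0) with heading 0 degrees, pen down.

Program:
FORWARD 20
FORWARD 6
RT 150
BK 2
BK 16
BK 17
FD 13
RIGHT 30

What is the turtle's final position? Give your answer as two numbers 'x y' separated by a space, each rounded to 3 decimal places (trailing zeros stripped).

Answer: 45.053 11

Derivation:
Executing turtle program step by step:
Start: pos=(0,0), heading=0, pen down
FD 20: (0,0) -> (20,0) [heading=0, draw]
FD 6: (20,0) -> (26,0) [heading=0, draw]
RT 150: heading 0 -> 210
BK 2: (26,0) -> (27.732,1) [heading=210, draw]
BK 16: (27.732,1) -> (41.588,9) [heading=210, draw]
BK 17: (41.588,9) -> (56.311,17.5) [heading=210, draw]
FD 13: (56.311,17.5) -> (45.053,11) [heading=210, draw]
RT 30: heading 210 -> 180
Final: pos=(45.053,11), heading=180, 6 segment(s) drawn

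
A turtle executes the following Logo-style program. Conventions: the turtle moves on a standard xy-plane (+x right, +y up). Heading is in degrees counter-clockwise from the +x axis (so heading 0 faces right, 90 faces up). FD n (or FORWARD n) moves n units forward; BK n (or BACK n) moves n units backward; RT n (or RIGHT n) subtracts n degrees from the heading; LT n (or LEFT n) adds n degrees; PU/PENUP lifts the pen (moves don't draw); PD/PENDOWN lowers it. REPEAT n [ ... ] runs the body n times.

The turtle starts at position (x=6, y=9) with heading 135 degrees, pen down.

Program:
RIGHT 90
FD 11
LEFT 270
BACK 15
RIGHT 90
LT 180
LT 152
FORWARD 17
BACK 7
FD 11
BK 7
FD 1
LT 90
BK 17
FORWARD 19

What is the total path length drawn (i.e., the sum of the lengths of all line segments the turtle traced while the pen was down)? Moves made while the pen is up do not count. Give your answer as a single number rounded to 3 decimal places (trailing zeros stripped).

Executing turtle program step by step:
Start: pos=(6,9), heading=135, pen down
RT 90: heading 135 -> 45
FD 11: (6,9) -> (13.778,16.778) [heading=45, draw]
LT 270: heading 45 -> 315
BK 15: (13.778,16.778) -> (3.172,27.385) [heading=315, draw]
RT 90: heading 315 -> 225
LT 180: heading 225 -> 45
LT 152: heading 45 -> 197
FD 17: (3.172,27.385) -> (-13.086,22.414) [heading=197, draw]
BK 7: (-13.086,22.414) -> (-6.391,24.461) [heading=197, draw]
FD 11: (-6.391,24.461) -> (-16.911,21.245) [heading=197, draw]
BK 7: (-16.911,21.245) -> (-10.217,23.292) [heading=197, draw]
FD 1: (-10.217,23.292) -> (-11.173,22.999) [heading=197, draw]
LT 90: heading 197 -> 287
BK 17: (-11.173,22.999) -> (-16.143,39.256) [heading=287, draw]
FD 19: (-16.143,39.256) -> (-10.588,21.087) [heading=287, draw]
Final: pos=(-10.588,21.087), heading=287, 9 segment(s) drawn

Segment lengths:
  seg 1: (6,9) -> (13.778,16.778), length = 11
  seg 2: (13.778,16.778) -> (3.172,27.385), length = 15
  seg 3: (3.172,27.385) -> (-13.086,22.414), length = 17
  seg 4: (-13.086,22.414) -> (-6.391,24.461), length = 7
  seg 5: (-6.391,24.461) -> (-16.911,21.245), length = 11
  seg 6: (-16.911,21.245) -> (-10.217,23.292), length = 7
  seg 7: (-10.217,23.292) -> (-11.173,22.999), length = 1
  seg 8: (-11.173,22.999) -> (-16.143,39.256), length = 17
  seg 9: (-16.143,39.256) -> (-10.588,21.087), length = 19
Total = 105

Answer: 105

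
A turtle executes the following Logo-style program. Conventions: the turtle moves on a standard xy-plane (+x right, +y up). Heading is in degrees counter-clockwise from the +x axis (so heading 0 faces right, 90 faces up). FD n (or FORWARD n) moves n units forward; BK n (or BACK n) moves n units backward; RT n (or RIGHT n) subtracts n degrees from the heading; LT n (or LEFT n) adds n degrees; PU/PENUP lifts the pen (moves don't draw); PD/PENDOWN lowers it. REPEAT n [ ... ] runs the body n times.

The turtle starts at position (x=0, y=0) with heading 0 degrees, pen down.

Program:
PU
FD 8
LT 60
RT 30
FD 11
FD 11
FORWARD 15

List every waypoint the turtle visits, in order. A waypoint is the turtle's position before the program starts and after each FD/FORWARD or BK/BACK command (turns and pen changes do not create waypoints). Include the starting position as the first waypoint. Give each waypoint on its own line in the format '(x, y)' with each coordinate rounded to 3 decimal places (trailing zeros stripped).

Executing turtle program step by step:
Start: pos=(0,0), heading=0, pen down
PU: pen up
FD 8: (0,0) -> (8,0) [heading=0, move]
LT 60: heading 0 -> 60
RT 30: heading 60 -> 30
FD 11: (8,0) -> (17.526,5.5) [heading=30, move]
FD 11: (17.526,5.5) -> (27.053,11) [heading=30, move]
FD 15: (27.053,11) -> (40.043,18.5) [heading=30, move]
Final: pos=(40.043,18.5), heading=30, 0 segment(s) drawn
Waypoints (5 total):
(0, 0)
(8, 0)
(17.526, 5.5)
(27.053, 11)
(40.043, 18.5)

Answer: (0, 0)
(8, 0)
(17.526, 5.5)
(27.053, 11)
(40.043, 18.5)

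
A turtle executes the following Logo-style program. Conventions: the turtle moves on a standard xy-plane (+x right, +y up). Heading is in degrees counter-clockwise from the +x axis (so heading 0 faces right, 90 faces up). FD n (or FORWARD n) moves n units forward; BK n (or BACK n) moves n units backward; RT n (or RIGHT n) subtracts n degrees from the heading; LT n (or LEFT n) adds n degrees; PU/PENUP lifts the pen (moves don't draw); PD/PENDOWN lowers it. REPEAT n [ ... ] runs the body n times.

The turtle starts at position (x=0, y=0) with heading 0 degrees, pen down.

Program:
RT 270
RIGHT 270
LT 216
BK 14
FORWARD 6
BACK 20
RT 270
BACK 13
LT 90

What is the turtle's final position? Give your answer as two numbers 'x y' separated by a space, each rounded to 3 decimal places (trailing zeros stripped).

Answer: -15.011 -26.975

Derivation:
Executing turtle program step by step:
Start: pos=(0,0), heading=0, pen down
RT 270: heading 0 -> 90
RT 270: heading 90 -> 180
LT 216: heading 180 -> 36
BK 14: (0,0) -> (-11.326,-8.229) [heading=36, draw]
FD 6: (-11.326,-8.229) -> (-6.472,-4.702) [heading=36, draw]
BK 20: (-6.472,-4.702) -> (-22.652,-16.458) [heading=36, draw]
RT 270: heading 36 -> 126
BK 13: (-22.652,-16.458) -> (-15.011,-26.975) [heading=126, draw]
LT 90: heading 126 -> 216
Final: pos=(-15.011,-26.975), heading=216, 4 segment(s) drawn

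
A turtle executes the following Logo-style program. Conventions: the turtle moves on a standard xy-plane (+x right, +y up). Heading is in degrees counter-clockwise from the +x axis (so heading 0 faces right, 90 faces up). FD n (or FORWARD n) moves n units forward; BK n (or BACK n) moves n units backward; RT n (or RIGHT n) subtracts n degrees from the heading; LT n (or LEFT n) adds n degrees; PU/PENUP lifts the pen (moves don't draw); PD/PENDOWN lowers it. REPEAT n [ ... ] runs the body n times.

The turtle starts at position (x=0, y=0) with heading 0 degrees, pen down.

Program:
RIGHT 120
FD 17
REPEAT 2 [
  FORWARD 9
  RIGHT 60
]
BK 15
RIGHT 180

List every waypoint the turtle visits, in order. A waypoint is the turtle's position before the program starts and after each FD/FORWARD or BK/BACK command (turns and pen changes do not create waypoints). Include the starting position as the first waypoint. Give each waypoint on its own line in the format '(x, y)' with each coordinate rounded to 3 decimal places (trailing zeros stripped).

Answer: (0, 0)
(-8.5, -14.722)
(-13, -22.517)
(-22, -22.517)
(-14.5, -35.507)

Derivation:
Executing turtle program step by step:
Start: pos=(0,0), heading=0, pen down
RT 120: heading 0 -> 240
FD 17: (0,0) -> (-8.5,-14.722) [heading=240, draw]
REPEAT 2 [
  -- iteration 1/2 --
  FD 9: (-8.5,-14.722) -> (-13,-22.517) [heading=240, draw]
  RT 60: heading 240 -> 180
  -- iteration 2/2 --
  FD 9: (-13,-22.517) -> (-22,-22.517) [heading=180, draw]
  RT 60: heading 180 -> 120
]
BK 15: (-22,-22.517) -> (-14.5,-35.507) [heading=120, draw]
RT 180: heading 120 -> 300
Final: pos=(-14.5,-35.507), heading=300, 4 segment(s) drawn
Waypoints (5 total):
(0, 0)
(-8.5, -14.722)
(-13, -22.517)
(-22, -22.517)
(-14.5, -35.507)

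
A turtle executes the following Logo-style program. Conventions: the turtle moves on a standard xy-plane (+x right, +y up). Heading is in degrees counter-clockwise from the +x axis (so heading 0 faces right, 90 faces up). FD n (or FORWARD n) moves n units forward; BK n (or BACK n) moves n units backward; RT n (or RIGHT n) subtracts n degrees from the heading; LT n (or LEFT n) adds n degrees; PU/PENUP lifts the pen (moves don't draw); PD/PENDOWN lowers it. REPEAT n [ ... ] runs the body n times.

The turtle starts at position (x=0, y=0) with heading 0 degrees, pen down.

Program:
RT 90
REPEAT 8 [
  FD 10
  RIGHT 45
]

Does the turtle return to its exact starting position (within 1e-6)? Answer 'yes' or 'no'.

Answer: yes

Derivation:
Executing turtle program step by step:
Start: pos=(0,0), heading=0, pen down
RT 90: heading 0 -> 270
REPEAT 8 [
  -- iteration 1/8 --
  FD 10: (0,0) -> (0,-10) [heading=270, draw]
  RT 45: heading 270 -> 225
  -- iteration 2/8 --
  FD 10: (0,-10) -> (-7.071,-17.071) [heading=225, draw]
  RT 45: heading 225 -> 180
  -- iteration 3/8 --
  FD 10: (-7.071,-17.071) -> (-17.071,-17.071) [heading=180, draw]
  RT 45: heading 180 -> 135
  -- iteration 4/8 --
  FD 10: (-17.071,-17.071) -> (-24.142,-10) [heading=135, draw]
  RT 45: heading 135 -> 90
  -- iteration 5/8 --
  FD 10: (-24.142,-10) -> (-24.142,0) [heading=90, draw]
  RT 45: heading 90 -> 45
  -- iteration 6/8 --
  FD 10: (-24.142,0) -> (-17.071,7.071) [heading=45, draw]
  RT 45: heading 45 -> 0
  -- iteration 7/8 --
  FD 10: (-17.071,7.071) -> (-7.071,7.071) [heading=0, draw]
  RT 45: heading 0 -> 315
  -- iteration 8/8 --
  FD 10: (-7.071,7.071) -> (0,0) [heading=315, draw]
  RT 45: heading 315 -> 270
]
Final: pos=(0,0), heading=270, 8 segment(s) drawn

Start position: (0, 0)
Final position: (0, 0)
Distance = 0; < 1e-6 -> CLOSED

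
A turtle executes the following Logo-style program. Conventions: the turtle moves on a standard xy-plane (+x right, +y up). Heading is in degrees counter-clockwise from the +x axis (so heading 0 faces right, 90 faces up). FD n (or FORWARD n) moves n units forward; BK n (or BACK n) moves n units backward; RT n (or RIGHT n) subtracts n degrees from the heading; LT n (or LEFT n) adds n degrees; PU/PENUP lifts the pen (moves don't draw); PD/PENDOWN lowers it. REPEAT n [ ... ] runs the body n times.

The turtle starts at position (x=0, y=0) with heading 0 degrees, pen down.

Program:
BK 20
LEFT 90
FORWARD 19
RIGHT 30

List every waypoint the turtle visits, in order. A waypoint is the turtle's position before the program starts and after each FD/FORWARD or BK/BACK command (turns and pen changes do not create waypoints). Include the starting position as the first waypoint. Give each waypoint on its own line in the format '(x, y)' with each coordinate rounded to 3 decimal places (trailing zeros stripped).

Executing turtle program step by step:
Start: pos=(0,0), heading=0, pen down
BK 20: (0,0) -> (-20,0) [heading=0, draw]
LT 90: heading 0 -> 90
FD 19: (-20,0) -> (-20,19) [heading=90, draw]
RT 30: heading 90 -> 60
Final: pos=(-20,19), heading=60, 2 segment(s) drawn
Waypoints (3 total):
(0, 0)
(-20, 0)
(-20, 19)

Answer: (0, 0)
(-20, 0)
(-20, 19)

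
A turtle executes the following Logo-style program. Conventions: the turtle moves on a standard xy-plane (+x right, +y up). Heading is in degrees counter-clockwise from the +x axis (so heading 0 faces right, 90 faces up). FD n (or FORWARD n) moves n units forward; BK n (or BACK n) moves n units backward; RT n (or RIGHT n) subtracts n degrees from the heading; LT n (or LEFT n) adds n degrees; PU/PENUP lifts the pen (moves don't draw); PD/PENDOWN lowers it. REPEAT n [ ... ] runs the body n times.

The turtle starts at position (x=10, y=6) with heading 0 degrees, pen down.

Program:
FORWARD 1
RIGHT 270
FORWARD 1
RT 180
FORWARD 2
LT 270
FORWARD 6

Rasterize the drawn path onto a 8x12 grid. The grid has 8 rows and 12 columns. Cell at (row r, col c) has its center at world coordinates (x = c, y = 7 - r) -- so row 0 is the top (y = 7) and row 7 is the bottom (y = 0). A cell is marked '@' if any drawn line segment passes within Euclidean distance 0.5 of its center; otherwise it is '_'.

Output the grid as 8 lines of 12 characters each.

Segment 0: (10,6) -> (11,6)
Segment 1: (11,6) -> (11,7)
Segment 2: (11,7) -> (11,5)
Segment 3: (11,5) -> (5,5)

Answer: ___________@
__________@@
_____@@@@@@@
____________
____________
____________
____________
____________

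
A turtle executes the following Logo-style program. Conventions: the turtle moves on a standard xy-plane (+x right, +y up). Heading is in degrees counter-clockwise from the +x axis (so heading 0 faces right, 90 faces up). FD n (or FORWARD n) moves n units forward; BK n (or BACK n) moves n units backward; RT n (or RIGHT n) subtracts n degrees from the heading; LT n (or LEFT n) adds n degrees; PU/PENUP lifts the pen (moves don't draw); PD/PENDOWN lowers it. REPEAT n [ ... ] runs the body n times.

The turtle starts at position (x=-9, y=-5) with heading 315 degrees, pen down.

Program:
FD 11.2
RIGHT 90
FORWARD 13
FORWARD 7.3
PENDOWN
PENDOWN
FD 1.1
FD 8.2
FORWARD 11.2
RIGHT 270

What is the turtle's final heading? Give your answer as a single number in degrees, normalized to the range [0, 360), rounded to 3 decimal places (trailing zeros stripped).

Answer: 315

Derivation:
Executing turtle program step by step:
Start: pos=(-9,-5), heading=315, pen down
FD 11.2: (-9,-5) -> (-1.08,-12.92) [heading=315, draw]
RT 90: heading 315 -> 225
FD 13: (-1.08,-12.92) -> (-10.273,-22.112) [heading=225, draw]
FD 7.3: (-10.273,-22.112) -> (-15.435,-27.274) [heading=225, draw]
PD: pen down
PD: pen down
FD 1.1: (-15.435,-27.274) -> (-16.212,-28.052) [heading=225, draw]
FD 8.2: (-16.212,-28.052) -> (-22.011,-33.85) [heading=225, draw]
FD 11.2: (-22.011,-33.85) -> (-29.93,-41.77) [heading=225, draw]
RT 270: heading 225 -> 315
Final: pos=(-29.93,-41.77), heading=315, 6 segment(s) drawn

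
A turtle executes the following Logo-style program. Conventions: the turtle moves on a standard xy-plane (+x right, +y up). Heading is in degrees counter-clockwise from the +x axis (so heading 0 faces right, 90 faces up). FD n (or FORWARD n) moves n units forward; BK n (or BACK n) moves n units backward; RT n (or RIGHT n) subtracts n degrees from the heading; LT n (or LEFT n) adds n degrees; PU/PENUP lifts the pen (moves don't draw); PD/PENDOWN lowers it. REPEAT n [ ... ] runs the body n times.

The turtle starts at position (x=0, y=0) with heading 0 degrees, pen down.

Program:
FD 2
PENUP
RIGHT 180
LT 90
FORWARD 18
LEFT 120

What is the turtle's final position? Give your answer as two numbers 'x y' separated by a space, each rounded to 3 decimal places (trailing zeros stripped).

Executing turtle program step by step:
Start: pos=(0,0), heading=0, pen down
FD 2: (0,0) -> (2,0) [heading=0, draw]
PU: pen up
RT 180: heading 0 -> 180
LT 90: heading 180 -> 270
FD 18: (2,0) -> (2,-18) [heading=270, move]
LT 120: heading 270 -> 30
Final: pos=(2,-18), heading=30, 1 segment(s) drawn

Answer: 2 -18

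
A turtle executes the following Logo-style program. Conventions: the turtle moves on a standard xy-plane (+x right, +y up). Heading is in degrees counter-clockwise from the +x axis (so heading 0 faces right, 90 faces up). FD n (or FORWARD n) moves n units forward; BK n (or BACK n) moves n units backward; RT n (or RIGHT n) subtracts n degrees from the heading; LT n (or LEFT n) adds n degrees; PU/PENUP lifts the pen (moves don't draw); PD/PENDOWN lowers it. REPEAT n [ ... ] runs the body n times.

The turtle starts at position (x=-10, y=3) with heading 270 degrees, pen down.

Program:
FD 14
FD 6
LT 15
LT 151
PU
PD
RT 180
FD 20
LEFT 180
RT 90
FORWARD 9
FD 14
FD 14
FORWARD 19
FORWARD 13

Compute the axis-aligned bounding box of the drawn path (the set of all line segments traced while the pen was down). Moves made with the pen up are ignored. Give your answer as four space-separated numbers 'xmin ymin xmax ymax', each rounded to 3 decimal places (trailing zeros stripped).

Executing turtle program step by step:
Start: pos=(-10,3), heading=270, pen down
FD 14: (-10,3) -> (-10,-11) [heading=270, draw]
FD 6: (-10,-11) -> (-10,-17) [heading=270, draw]
LT 15: heading 270 -> 285
LT 151: heading 285 -> 76
PU: pen up
PD: pen down
RT 180: heading 76 -> 256
FD 20: (-10,-17) -> (-14.838,-36.406) [heading=256, draw]
LT 180: heading 256 -> 76
RT 90: heading 76 -> 346
FD 9: (-14.838,-36.406) -> (-6.106,-38.583) [heading=346, draw]
FD 14: (-6.106,-38.583) -> (7.478,-41.97) [heading=346, draw]
FD 14: (7.478,-41.97) -> (21.063,-45.357) [heading=346, draw]
FD 19: (21.063,-45.357) -> (39.498,-49.954) [heading=346, draw]
FD 13: (39.498,-49.954) -> (52.112,-53.099) [heading=346, draw]
Final: pos=(52.112,-53.099), heading=346, 8 segment(s) drawn

Segment endpoints: x in {-14.838, -10, -10, -10, -6.106, 7.478, 21.063, 39.498, 52.112}, y in {-53.099, -49.954, -45.357, -41.97, -38.583, -36.406, -17, -11, 3}
xmin=-14.838, ymin=-53.099, xmax=52.112, ymax=3

Answer: -14.838 -53.099 52.112 3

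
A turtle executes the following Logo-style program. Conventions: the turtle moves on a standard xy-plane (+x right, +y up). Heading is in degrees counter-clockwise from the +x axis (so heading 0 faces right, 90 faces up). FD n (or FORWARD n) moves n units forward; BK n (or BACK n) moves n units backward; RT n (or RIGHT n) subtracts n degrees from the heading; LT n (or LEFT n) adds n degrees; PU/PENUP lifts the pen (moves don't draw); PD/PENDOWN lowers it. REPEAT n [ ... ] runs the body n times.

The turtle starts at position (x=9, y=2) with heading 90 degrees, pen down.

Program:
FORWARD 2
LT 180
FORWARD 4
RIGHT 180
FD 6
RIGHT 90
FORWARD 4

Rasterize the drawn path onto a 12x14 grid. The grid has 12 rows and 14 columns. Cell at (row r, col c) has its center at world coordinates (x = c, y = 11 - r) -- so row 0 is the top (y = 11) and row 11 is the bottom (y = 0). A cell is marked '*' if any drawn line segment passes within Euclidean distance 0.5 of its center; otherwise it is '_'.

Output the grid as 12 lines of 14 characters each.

Segment 0: (9,2) -> (9,4)
Segment 1: (9,4) -> (9,0)
Segment 2: (9,0) -> (9,6)
Segment 3: (9,6) -> (13,6)

Answer: ______________
______________
______________
______________
______________
_________*****
_________*____
_________*____
_________*____
_________*____
_________*____
_________*____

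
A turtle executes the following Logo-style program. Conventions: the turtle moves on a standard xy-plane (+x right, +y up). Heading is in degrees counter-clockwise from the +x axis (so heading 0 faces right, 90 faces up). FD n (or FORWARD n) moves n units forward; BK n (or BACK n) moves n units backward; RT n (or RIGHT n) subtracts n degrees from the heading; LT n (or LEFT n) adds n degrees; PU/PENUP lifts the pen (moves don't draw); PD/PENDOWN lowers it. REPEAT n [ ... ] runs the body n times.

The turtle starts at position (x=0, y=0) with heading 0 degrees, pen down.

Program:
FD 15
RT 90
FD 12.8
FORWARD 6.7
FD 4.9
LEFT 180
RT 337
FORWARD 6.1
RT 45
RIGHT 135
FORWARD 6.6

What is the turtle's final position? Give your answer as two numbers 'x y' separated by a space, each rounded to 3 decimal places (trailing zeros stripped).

Answer: 15.195 -24.86

Derivation:
Executing turtle program step by step:
Start: pos=(0,0), heading=0, pen down
FD 15: (0,0) -> (15,0) [heading=0, draw]
RT 90: heading 0 -> 270
FD 12.8: (15,0) -> (15,-12.8) [heading=270, draw]
FD 6.7: (15,-12.8) -> (15,-19.5) [heading=270, draw]
FD 4.9: (15,-19.5) -> (15,-24.4) [heading=270, draw]
LT 180: heading 270 -> 90
RT 337: heading 90 -> 113
FD 6.1: (15,-24.4) -> (12.617,-18.785) [heading=113, draw]
RT 45: heading 113 -> 68
RT 135: heading 68 -> 293
FD 6.6: (12.617,-18.785) -> (15.195,-24.86) [heading=293, draw]
Final: pos=(15.195,-24.86), heading=293, 6 segment(s) drawn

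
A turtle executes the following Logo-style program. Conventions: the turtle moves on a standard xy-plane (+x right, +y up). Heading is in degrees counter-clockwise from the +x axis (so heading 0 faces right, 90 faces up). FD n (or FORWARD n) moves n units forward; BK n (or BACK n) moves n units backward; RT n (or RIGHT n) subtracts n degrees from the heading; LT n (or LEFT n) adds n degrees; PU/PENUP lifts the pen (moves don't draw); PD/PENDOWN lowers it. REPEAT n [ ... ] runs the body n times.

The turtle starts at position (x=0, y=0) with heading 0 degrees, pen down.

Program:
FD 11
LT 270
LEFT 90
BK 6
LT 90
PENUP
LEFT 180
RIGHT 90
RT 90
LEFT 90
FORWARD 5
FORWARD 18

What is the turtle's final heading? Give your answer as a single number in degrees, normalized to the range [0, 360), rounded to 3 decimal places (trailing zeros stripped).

Answer: 180

Derivation:
Executing turtle program step by step:
Start: pos=(0,0), heading=0, pen down
FD 11: (0,0) -> (11,0) [heading=0, draw]
LT 270: heading 0 -> 270
LT 90: heading 270 -> 0
BK 6: (11,0) -> (5,0) [heading=0, draw]
LT 90: heading 0 -> 90
PU: pen up
LT 180: heading 90 -> 270
RT 90: heading 270 -> 180
RT 90: heading 180 -> 90
LT 90: heading 90 -> 180
FD 5: (5,0) -> (0,0) [heading=180, move]
FD 18: (0,0) -> (-18,0) [heading=180, move]
Final: pos=(-18,0), heading=180, 2 segment(s) drawn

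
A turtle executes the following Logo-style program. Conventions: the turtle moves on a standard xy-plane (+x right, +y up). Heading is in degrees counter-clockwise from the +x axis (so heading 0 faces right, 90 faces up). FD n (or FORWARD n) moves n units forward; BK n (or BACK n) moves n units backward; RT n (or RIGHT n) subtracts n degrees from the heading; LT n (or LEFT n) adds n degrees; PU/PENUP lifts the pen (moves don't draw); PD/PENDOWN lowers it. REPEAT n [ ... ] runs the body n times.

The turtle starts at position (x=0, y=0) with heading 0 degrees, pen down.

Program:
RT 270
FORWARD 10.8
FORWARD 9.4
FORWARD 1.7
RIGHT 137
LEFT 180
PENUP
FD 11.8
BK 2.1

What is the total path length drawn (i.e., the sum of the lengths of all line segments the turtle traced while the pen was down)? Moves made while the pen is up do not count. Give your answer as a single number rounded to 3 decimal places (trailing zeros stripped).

Executing turtle program step by step:
Start: pos=(0,0), heading=0, pen down
RT 270: heading 0 -> 90
FD 10.8: (0,0) -> (0,10.8) [heading=90, draw]
FD 9.4: (0,10.8) -> (0,20.2) [heading=90, draw]
FD 1.7: (0,20.2) -> (0,21.9) [heading=90, draw]
RT 137: heading 90 -> 313
LT 180: heading 313 -> 133
PU: pen up
FD 11.8: (0,21.9) -> (-8.048,30.53) [heading=133, move]
BK 2.1: (-8.048,30.53) -> (-6.615,28.994) [heading=133, move]
Final: pos=(-6.615,28.994), heading=133, 3 segment(s) drawn

Segment lengths:
  seg 1: (0,0) -> (0,10.8), length = 10.8
  seg 2: (0,10.8) -> (0,20.2), length = 9.4
  seg 3: (0,20.2) -> (0,21.9), length = 1.7
Total = 21.9

Answer: 21.9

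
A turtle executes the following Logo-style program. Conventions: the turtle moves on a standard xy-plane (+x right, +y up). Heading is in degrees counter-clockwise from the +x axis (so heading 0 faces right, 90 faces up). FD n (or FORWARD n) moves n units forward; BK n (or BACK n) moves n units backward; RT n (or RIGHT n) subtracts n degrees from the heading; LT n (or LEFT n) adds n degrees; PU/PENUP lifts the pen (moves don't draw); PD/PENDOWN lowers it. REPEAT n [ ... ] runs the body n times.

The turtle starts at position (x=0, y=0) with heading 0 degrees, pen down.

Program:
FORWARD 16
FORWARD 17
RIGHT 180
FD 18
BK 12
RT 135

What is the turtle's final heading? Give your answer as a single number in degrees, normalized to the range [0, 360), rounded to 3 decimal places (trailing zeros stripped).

Answer: 45

Derivation:
Executing turtle program step by step:
Start: pos=(0,0), heading=0, pen down
FD 16: (0,0) -> (16,0) [heading=0, draw]
FD 17: (16,0) -> (33,0) [heading=0, draw]
RT 180: heading 0 -> 180
FD 18: (33,0) -> (15,0) [heading=180, draw]
BK 12: (15,0) -> (27,0) [heading=180, draw]
RT 135: heading 180 -> 45
Final: pos=(27,0), heading=45, 4 segment(s) drawn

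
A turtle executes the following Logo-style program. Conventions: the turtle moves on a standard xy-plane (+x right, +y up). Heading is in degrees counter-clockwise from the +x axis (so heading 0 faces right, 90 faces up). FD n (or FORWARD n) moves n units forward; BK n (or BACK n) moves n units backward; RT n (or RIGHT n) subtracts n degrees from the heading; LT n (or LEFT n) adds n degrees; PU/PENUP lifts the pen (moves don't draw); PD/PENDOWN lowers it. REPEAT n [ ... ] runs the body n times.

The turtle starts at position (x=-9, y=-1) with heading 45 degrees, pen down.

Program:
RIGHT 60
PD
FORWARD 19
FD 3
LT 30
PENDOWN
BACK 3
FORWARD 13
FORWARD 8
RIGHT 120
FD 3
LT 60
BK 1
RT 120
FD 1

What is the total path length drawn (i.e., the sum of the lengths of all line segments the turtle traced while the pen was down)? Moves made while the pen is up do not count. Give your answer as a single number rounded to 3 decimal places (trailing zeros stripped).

Answer: 51

Derivation:
Executing turtle program step by step:
Start: pos=(-9,-1), heading=45, pen down
RT 60: heading 45 -> 345
PD: pen down
FD 19: (-9,-1) -> (9.353,-5.918) [heading=345, draw]
FD 3: (9.353,-5.918) -> (12.25,-6.694) [heading=345, draw]
LT 30: heading 345 -> 15
PD: pen down
BK 3: (12.25,-6.694) -> (9.353,-7.47) [heading=15, draw]
FD 13: (9.353,-7.47) -> (21.91,-4.106) [heading=15, draw]
FD 8: (21.91,-4.106) -> (29.637,-2.035) [heading=15, draw]
RT 120: heading 15 -> 255
FD 3: (29.637,-2.035) -> (28.861,-4.933) [heading=255, draw]
LT 60: heading 255 -> 315
BK 1: (28.861,-4.933) -> (28.153,-4.226) [heading=315, draw]
RT 120: heading 315 -> 195
FD 1: (28.153,-4.226) -> (27.188,-4.485) [heading=195, draw]
Final: pos=(27.188,-4.485), heading=195, 8 segment(s) drawn

Segment lengths:
  seg 1: (-9,-1) -> (9.353,-5.918), length = 19
  seg 2: (9.353,-5.918) -> (12.25,-6.694), length = 3
  seg 3: (12.25,-6.694) -> (9.353,-7.47), length = 3
  seg 4: (9.353,-7.47) -> (21.91,-4.106), length = 13
  seg 5: (21.91,-4.106) -> (29.637,-2.035), length = 8
  seg 6: (29.637,-2.035) -> (28.861,-4.933), length = 3
  seg 7: (28.861,-4.933) -> (28.153,-4.226), length = 1
  seg 8: (28.153,-4.226) -> (27.188,-4.485), length = 1
Total = 51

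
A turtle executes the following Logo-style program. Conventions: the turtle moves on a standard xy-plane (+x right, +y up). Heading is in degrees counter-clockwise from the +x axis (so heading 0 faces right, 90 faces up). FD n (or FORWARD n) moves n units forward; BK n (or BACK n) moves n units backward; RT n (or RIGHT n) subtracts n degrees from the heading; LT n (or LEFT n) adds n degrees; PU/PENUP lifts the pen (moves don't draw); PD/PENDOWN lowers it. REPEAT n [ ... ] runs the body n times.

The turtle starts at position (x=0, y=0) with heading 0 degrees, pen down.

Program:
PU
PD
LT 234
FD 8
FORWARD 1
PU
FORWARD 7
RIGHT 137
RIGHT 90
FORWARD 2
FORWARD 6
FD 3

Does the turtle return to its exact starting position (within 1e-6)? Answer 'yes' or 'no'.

Executing turtle program step by step:
Start: pos=(0,0), heading=0, pen down
PU: pen up
PD: pen down
LT 234: heading 0 -> 234
FD 8: (0,0) -> (-4.702,-6.472) [heading=234, draw]
FD 1: (-4.702,-6.472) -> (-5.29,-7.281) [heading=234, draw]
PU: pen up
FD 7: (-5.29,-7.281) -> (-9.405,-12.944) [heading=234, move]
RT 137: heading 234 -> 97
RT 90: heading 97 -> 7
FD 2: (-9.405,-12.944) -> (-7.419,-12.701) [heading=7, move]
FD 6: (-7.419,-12.701) -> (-1.464,-11.969) [heading=7, move]
FD 3: (-1.464,-11.969) -> (1.513,-11.604) [heading=7, move]
Final: pos=(1.513,-11.604), heading=7, 2 segment(s) drawn

Start position: (0, 0)
Final position: (1.513, -11.604)
Distance = 11.702; >= 1e-6 -> NOT closed

Answer: no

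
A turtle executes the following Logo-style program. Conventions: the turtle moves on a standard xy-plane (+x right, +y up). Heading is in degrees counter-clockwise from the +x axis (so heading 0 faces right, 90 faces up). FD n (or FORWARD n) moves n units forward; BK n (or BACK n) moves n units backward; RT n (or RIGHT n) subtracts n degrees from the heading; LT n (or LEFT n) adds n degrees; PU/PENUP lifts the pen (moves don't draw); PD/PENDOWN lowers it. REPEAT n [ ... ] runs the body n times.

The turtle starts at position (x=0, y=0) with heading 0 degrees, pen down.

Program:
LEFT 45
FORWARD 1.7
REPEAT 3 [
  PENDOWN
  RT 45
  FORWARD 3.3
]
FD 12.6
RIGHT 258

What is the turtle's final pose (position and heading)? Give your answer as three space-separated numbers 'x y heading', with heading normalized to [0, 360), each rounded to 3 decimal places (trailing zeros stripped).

Executing turtle program step by step:
Start: pos=(0,0), heading=0, pen down
LT 45: heading 0 -> 45
FD 1.7: (0,0) -> (1.202,1.202) [heading=45, draw]
REPEAT 3 [
  -- iteration 1/3 --
  PD: pen down
  RT 45: heading 45 -> 0
  FD 3.3: (1.202,1.202) -> (4.502,1.202) [heading=0, draw]
  -- iteration 2/3 --
  PD: pen down
  RT 45: heading 0 -> 315
  FD 3.3: (4.502,1.202) -> (6.836,-1.131) [heading=315, draw]
  -- iteration 3/3 --
  PD: pen down
  RT 45: heading 315 -> 270
  FD 3.3: (6.836,-1.131) -> (6.836,-4.431) [heading=270, draw]
]
FD 12.6: (6.836,-4.431) -> (6.836,-17.031) [heading=270, draw]
RT 258: heading 270 -> 12
Final: pos=(6.836,-17.031), heading=12, 5 segment(s) drawn

Answer: 6.836 -17.031 12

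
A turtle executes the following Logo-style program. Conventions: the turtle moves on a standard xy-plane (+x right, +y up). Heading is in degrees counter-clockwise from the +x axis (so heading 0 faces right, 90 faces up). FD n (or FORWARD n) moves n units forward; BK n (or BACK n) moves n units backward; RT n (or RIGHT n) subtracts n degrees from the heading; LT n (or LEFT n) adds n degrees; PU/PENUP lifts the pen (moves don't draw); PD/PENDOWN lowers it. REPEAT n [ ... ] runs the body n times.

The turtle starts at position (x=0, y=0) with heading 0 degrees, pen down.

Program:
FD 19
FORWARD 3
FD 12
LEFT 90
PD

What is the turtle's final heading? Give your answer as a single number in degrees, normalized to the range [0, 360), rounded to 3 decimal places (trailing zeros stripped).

Executing turtle program step by step:
Start: pos=(0,0), heading=0, pen down
FD 19: (0,0) -> (19,0) [heading=0, draw]
FD 3: (19,0) -> (22,0) [heading=0, draw]
FD 12: (22,0) -> (34,0) [heading=0, draw]
LT 90: heading 0 -> 90
PD: pen down
Final: pos=(34,0), heading=90, 3 segment(s) drawn

Answer: 90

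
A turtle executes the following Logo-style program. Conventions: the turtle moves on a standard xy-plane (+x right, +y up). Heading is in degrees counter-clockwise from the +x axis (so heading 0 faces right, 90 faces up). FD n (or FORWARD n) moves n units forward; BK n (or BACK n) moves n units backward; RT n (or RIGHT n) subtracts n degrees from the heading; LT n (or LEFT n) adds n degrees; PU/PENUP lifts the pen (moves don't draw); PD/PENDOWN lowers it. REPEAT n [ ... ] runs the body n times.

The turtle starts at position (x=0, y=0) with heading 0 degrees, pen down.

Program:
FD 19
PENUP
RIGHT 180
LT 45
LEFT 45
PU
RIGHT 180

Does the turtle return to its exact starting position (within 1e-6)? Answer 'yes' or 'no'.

Answer: no

Derivation:
Executing turtle program step by step:
Start: pos=(0,0), heading=0, pen down
FD 19: (0,0) -> (19,0) [heading=0, draw]
PU: pen up
RT 180: heading 0 -> 180
LT 45: heading 180 -> 225
LT 45: heading 225 -> 270
PU: pen up
RT 180: heading 270 -> 90
Final: pos=(19,0), heading=90, 1 segment(s) drawn

Start position: (0, 0)
Final position: (19, 0)
Distance = 19; >= 1e-6 -> NOT closed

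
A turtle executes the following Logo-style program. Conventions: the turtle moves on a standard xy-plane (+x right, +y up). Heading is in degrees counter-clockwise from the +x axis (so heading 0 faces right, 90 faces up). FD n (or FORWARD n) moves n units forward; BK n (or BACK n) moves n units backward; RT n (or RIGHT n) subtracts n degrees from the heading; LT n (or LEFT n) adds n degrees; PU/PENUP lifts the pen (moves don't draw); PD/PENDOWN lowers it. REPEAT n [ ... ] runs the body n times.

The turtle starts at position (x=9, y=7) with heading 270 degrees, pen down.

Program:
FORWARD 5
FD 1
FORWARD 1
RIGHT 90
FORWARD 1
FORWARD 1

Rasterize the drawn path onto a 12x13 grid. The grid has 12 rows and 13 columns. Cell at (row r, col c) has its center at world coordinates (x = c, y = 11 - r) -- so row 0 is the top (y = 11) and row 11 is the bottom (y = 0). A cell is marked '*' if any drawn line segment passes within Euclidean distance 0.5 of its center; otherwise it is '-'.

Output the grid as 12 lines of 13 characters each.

Segment 0: (9,7) -> (9,2)
Segment 1: (9,2) -> (9,1)
Segment 2: (9,1) -> (9,0)
Segment 3: (9,0) -> (8,0)
Segment 4: (8,0) -> (7,0)

Answer: -------------
-------------
-------------
-------------
---------*---
---------*---
---------*---
---------*---
---------*---
---------*---
---------*---
-------***---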